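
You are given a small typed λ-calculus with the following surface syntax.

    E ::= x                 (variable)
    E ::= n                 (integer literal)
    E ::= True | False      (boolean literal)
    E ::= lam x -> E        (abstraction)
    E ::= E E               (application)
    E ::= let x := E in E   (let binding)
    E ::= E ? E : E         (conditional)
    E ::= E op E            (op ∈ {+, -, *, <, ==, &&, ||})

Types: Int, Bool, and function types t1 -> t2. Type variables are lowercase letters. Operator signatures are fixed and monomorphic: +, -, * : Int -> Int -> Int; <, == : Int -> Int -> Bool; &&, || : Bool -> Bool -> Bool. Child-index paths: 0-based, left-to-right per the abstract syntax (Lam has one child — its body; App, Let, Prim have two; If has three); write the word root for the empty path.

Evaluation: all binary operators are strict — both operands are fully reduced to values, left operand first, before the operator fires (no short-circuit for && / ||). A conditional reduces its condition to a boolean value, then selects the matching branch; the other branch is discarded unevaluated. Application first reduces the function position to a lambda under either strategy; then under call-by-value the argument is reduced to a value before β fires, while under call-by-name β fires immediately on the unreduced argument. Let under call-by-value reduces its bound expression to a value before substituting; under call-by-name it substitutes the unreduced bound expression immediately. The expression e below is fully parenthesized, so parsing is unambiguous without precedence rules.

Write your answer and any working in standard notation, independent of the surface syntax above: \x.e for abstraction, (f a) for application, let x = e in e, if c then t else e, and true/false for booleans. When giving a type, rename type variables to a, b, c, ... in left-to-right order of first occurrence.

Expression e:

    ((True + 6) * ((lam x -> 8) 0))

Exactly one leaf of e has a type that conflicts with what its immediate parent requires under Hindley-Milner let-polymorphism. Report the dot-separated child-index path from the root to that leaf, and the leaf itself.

Working:
  unify Bool ~ Int
  FAIL: mismatch Bool ~ Int

Answer: 0.0 : true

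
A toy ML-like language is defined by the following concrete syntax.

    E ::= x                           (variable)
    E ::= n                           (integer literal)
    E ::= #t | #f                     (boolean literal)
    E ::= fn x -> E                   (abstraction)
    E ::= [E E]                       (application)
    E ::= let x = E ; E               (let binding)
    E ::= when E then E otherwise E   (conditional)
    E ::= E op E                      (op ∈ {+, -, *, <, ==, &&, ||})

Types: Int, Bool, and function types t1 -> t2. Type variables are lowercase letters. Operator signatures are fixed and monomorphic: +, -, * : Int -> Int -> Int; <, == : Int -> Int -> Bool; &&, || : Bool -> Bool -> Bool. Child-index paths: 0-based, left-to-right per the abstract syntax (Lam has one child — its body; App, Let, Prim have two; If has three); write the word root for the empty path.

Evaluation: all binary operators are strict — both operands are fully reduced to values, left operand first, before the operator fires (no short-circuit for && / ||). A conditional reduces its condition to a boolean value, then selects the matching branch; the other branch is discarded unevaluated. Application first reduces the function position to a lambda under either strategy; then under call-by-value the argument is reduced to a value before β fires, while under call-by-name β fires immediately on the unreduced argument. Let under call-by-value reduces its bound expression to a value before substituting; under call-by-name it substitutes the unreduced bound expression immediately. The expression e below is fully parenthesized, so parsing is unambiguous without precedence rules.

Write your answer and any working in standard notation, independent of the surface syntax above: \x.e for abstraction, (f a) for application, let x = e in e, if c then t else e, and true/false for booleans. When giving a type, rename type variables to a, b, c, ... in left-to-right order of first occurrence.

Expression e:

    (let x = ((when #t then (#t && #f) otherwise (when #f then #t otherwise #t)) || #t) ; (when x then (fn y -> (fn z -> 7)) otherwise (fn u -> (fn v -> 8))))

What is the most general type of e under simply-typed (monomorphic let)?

Answer: a -> b -> Int

Derivation:
  unify Bool ~ Bool
  unify Bool ~ Bool
  unify Bool ~ Bool
  unify Bool ~ Bool
  unify Bool ~ Bool
  unify Bool ~ Bool
  unify Bool ~ Bool
  unify Bool ~ Bool
let x : Bool
x : Bool
  unify Bool ~ Bool
\z._ : b -> Int
\y._ : a -> b -> Int
\v._ : d -> Int
\u._ : c -> d -> Int
  unify a -> b -> Int ~ c -> d -> Int
  unify a ~ c
  unify b -> Int ~ d -> Int
  unify b ~ d
  unify Int ~ Int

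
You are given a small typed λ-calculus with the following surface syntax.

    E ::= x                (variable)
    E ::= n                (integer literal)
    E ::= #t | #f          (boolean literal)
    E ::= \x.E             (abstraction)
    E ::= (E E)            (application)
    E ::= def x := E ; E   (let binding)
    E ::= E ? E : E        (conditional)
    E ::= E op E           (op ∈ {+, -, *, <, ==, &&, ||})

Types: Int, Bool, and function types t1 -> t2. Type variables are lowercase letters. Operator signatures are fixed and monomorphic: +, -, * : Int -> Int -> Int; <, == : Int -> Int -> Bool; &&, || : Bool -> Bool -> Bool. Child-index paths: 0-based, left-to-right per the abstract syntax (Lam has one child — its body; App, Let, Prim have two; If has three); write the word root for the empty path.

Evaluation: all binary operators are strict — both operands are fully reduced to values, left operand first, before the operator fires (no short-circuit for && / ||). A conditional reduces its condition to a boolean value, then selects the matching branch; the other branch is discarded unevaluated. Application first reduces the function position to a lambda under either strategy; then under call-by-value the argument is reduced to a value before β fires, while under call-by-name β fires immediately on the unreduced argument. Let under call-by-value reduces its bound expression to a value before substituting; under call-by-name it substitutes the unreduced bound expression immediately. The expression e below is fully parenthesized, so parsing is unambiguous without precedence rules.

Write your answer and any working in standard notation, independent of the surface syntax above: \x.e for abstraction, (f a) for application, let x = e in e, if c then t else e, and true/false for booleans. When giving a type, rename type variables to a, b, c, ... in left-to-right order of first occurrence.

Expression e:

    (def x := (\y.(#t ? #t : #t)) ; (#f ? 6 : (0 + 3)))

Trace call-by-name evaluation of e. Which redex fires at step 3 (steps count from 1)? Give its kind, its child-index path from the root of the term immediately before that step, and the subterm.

Trace:
step 0: (let x = (\y.(if true then true else true)) in (if false then 6 else (0 + 3)))
step 1: [let@root] (if false then 6 else (0 + 3))
step 2: [if@root] (0 + 3)
step 3: [delta@root] 3

Answer: delta at root : (0 + 3)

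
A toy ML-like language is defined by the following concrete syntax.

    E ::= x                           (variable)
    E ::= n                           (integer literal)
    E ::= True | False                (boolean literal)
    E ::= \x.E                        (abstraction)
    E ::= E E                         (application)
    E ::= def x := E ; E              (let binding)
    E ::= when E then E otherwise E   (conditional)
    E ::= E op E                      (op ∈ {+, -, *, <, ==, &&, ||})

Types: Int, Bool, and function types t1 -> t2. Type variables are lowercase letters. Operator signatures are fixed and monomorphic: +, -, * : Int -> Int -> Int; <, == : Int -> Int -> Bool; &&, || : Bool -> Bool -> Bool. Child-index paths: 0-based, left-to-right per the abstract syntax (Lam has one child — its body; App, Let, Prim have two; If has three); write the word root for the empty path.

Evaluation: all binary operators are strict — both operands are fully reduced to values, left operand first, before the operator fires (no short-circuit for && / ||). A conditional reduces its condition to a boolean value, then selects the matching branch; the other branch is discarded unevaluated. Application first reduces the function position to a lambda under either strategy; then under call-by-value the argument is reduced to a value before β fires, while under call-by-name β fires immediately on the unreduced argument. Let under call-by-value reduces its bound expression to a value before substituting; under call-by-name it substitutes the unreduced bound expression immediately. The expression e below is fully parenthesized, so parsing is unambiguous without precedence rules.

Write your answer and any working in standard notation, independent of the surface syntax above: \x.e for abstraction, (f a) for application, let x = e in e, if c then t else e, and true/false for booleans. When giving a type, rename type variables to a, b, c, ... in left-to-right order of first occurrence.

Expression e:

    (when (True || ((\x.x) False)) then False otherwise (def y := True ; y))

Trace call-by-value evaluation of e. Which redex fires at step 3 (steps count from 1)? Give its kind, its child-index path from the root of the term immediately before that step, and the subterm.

Answer: if at root : (if true then false else (let y = true in y))

Working:
step 0: (if (true || ((\x.x) false)) then false else (let y = true in y))
step 1: [beta@0.1] (if (true || false) then false else (let y = true in y))
step 2: [delta@0] (if true then false else (let y = true in y))
step 3: [if@root] false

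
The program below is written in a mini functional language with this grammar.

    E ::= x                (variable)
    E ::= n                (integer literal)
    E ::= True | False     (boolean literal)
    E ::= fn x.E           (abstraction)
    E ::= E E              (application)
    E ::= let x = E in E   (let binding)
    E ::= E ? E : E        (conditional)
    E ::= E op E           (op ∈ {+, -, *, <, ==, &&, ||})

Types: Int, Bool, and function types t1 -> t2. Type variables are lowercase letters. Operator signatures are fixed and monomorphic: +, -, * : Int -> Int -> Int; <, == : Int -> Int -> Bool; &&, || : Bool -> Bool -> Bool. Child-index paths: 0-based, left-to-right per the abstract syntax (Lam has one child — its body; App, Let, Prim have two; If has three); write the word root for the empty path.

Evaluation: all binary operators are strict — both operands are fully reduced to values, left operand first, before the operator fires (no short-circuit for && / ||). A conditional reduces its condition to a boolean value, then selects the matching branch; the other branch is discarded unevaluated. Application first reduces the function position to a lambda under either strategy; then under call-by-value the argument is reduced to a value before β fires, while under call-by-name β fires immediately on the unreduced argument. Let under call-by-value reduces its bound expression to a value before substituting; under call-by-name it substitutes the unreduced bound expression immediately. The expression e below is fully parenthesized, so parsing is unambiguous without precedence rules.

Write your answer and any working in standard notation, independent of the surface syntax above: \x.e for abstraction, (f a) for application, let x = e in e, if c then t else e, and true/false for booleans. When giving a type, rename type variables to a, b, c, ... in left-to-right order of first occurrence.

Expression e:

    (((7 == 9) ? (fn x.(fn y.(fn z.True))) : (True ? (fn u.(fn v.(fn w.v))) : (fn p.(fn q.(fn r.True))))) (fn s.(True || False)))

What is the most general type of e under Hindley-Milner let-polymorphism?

Answer: Bool -> a -> Bool

Working:
  unify Int ~ Int
  unify Int ~ Int
  unify Bool ~ Bool
\z._ : c -> Bool
\y._ : b -> c -> Bool
\x._ : a -> b -> c -> Bool
  unify Bool ~ Bool
v : e
\w._ : f -> e
\v._ : e -> f -> e
\u._ : d -> e -> f -> e
\r._ : i -> Bool
\q._ : h -> i -> Bool
\p._ : g -> h -> i -> Bool
  unify d -> e -> f -> e ~ g -> h -> i -> Bool
  unify d ~ g
  unify e -> f -> e ~ h -> i -> Bool
  unify e ~ h
  unify f -> h ~ i -> Bool
  unify f ~ i
  unify h ~ Bool
  unify a -> b -> c -> Bool ~ g -> Bool -> i -> Bool
  unify a ~ g
  unify b -> c -> Bool ~ Bool -> i -> Bool
  unify b ~ Bool
  unify c -> Bool ~ i -> Bool
  unify c ~ i
  unify Bool ~ Bool
  unify Bool ~ Bool
  unify Bool ~ Bool
\s._ : j -> Bool
  unify g -> Bool -> i -> Bool ~ (j -> Bool) -> k
  unify g ~ j -> Bool
  unify Bool -> i -> Bool ~ k
_ _ : Bool -> i -> Bool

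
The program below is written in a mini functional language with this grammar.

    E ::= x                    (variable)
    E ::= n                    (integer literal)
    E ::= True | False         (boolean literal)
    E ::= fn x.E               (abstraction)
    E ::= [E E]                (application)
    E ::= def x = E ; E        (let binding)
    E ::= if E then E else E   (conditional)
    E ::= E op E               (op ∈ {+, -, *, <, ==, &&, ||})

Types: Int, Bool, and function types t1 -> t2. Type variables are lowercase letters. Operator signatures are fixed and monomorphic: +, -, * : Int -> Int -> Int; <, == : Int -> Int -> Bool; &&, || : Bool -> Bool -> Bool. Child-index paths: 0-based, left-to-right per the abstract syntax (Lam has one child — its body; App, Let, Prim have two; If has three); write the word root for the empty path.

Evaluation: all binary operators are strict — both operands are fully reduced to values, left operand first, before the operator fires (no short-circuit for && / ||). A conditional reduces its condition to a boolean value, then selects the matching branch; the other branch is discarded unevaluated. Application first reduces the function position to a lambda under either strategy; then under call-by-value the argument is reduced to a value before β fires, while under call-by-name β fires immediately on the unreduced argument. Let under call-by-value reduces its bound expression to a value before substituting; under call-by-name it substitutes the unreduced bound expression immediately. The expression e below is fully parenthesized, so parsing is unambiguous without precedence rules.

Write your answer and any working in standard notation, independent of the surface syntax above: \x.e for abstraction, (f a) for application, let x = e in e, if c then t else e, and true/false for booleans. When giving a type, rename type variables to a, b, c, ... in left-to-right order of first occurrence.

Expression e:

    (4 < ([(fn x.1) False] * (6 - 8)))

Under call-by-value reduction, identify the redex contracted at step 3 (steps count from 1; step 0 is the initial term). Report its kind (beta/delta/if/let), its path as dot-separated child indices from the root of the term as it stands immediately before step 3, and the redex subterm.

Working:
step 0: (4 < (((\x.1) false) * (6 - 8)))
step 1: [beta@1.0] (4 < (1 * (6 - 8)))
step 2: [delta@1.1] (4 < (1 * -2))
step 3: [delta@1] (4 < -2)

Answer: delta at 1 : (1 * -2)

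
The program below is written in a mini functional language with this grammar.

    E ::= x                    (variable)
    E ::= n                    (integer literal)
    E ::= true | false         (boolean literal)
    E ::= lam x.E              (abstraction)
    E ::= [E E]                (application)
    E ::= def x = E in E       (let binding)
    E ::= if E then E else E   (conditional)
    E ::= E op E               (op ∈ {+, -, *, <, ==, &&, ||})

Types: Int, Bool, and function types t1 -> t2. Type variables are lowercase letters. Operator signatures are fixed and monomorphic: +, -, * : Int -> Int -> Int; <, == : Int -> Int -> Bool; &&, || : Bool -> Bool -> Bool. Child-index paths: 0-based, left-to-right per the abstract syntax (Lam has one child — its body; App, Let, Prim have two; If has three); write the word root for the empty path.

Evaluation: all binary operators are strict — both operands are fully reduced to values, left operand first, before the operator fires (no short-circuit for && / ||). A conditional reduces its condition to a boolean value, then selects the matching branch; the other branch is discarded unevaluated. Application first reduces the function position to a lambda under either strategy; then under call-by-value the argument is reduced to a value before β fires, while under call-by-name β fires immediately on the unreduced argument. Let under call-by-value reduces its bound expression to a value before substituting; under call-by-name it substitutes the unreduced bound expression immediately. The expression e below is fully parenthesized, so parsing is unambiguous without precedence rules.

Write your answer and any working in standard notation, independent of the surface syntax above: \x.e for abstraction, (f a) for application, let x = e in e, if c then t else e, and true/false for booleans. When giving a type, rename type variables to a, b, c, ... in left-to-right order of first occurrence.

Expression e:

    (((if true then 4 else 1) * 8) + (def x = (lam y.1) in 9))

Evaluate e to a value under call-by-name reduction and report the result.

Derivation:
step 0: (((if true then 4 else 1) * 8) + (let x = (\y.1) in 9))
step 1: [if@0.0] ((4 * 8) + (let x = (\y.1) in 9))
step 2: [delta@0] (32 + (let x = (\y.1) in 9))
step 3: [let@1] (32 + 9)
step 4: [delta@root] 41

Answer: 41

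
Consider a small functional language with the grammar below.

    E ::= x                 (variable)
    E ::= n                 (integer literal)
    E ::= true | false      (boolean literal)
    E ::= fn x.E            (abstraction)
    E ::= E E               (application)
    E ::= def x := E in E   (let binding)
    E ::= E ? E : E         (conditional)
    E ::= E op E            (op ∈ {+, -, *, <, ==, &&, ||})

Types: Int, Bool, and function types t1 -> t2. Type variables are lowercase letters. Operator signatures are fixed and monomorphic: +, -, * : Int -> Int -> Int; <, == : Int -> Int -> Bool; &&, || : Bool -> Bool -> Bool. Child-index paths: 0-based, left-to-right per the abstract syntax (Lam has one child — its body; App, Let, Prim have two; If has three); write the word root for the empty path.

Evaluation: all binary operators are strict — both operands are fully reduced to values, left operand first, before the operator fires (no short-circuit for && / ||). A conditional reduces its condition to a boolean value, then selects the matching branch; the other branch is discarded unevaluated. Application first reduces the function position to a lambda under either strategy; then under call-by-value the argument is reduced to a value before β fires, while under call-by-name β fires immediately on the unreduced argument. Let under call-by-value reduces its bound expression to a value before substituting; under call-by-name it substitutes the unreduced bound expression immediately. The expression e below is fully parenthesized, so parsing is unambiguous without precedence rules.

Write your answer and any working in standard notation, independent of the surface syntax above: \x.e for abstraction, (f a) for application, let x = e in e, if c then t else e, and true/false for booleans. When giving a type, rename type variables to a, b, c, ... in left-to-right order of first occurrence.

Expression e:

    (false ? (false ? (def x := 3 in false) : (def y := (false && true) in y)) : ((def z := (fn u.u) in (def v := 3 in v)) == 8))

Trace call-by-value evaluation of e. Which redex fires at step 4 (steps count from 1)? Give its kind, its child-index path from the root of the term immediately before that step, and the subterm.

Trace:
step 0: (if false then (if false then (let x = 3 in false) else (let y = (false && true) in y)) else ((let z = (\u.u) in (let v = 3 in v)) == 8))
step 1: [if@root] ((let z = (\u.u) in (let v = 3 in v)) == 8)
step 2: [let@0] ((let v = 3 in v) == 8)
step 3: [let@0] (3 == 8)
step 4: [delta@root] false

Answer: delta at root : (3 == 8)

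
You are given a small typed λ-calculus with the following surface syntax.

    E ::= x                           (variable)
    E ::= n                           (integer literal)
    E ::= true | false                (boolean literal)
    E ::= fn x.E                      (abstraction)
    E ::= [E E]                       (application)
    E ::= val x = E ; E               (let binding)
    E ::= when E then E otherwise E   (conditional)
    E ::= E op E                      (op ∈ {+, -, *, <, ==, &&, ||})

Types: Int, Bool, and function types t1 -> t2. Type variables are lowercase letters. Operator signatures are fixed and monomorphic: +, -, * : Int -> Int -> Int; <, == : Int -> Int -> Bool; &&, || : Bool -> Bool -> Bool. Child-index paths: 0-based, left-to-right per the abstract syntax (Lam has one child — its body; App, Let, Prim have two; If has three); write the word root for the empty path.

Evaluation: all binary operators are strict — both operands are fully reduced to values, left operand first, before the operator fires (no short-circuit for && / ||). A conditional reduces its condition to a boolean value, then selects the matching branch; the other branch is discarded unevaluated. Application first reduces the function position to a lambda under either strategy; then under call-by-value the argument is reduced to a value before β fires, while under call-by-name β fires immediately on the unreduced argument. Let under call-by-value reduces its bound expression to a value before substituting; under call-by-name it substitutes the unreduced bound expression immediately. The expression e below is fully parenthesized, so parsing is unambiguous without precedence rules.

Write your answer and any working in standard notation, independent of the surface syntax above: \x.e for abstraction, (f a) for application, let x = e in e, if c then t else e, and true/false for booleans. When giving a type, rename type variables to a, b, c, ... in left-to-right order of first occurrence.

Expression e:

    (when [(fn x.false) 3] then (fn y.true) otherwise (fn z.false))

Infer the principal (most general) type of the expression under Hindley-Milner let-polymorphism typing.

Answer: a -> Bool

Trace:
\x._ : a -> Bool
  unify a -> Bool ~ Int -> b
  unify a ~ Int
  unify Bool ~ b
_ _ : Bool
  unify Bool ~ Bool
\y._ : c -> Bool
\z._ : d -> Bool
  unify c -> Bool ~ d -> Bool
  unify c ~ d
  unify Bool ~ Bool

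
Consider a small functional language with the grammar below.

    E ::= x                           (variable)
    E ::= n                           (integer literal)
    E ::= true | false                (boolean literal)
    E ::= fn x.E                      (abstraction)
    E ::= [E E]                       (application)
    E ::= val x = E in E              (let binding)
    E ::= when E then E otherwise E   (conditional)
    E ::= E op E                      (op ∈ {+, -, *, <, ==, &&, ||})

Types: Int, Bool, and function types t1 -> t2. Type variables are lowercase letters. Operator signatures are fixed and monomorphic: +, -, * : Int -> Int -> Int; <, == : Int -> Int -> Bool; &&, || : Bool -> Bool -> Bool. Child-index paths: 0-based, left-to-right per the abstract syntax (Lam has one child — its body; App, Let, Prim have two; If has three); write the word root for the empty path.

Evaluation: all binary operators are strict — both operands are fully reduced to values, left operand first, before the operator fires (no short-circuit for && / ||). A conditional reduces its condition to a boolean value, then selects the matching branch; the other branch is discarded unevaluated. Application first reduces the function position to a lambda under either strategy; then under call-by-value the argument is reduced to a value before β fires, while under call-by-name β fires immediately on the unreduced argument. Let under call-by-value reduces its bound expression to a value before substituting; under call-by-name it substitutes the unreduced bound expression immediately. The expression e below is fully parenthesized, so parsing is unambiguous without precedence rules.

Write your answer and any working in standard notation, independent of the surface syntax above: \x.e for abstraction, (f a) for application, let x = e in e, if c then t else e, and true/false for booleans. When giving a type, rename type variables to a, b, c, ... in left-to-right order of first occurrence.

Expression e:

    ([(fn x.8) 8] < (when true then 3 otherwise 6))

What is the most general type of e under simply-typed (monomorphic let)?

Answer: Bool

Derivation:
\x._ : a -> Int
  unify a -> Int ~ Int -> b
  unify a ~ Int
  unify Int ~ b
_ _ : Int
  unify Int ~ Int
  unify Bool ~ Bool
  unify Int ~ Int
  unify Int ~ Int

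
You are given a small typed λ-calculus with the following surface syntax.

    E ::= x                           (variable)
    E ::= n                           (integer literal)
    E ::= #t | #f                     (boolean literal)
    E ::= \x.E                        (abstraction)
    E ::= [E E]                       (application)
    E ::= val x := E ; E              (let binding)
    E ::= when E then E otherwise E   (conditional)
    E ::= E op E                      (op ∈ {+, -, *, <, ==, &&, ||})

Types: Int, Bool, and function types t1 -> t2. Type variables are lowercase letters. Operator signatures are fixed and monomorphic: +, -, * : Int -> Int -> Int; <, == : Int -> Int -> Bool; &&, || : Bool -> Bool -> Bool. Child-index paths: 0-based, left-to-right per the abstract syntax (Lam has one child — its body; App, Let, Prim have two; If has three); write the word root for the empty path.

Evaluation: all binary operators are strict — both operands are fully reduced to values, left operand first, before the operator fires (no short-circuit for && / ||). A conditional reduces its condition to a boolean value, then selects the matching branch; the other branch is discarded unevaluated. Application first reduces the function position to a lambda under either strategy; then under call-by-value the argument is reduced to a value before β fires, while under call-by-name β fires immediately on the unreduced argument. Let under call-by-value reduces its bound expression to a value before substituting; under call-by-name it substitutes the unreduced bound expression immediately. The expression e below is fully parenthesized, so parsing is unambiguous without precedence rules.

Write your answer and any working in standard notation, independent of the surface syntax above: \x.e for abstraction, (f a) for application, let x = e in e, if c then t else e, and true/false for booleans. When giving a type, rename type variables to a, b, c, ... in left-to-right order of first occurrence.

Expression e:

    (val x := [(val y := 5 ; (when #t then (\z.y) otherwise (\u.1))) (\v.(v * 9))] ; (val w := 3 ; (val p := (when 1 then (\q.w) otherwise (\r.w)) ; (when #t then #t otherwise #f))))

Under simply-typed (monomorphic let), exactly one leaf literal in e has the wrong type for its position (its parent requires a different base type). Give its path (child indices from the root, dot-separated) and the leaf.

Trace:
let y : Int
  unify Bool ~ Bool
y : Int
\z._ : a -> Int
\u._ : b -> Int
  unify a -> Int ~ b -> Int
  unify a ~ b
  unify Int ~ Int
v : c
  unify c ~ Int
  unify Int ~ Int
\v._ : Int -> Int
  unify b -> Int ~ (Int -> Int) -> d
  unify b ~ Int -> Int
  unify Int ~ d
_ _ : Int
let x : Int
let w : Int
  unify Int ~ Bool
  FAIL: mismatch Int ~ Bool

Answer: 1.1.0.0 : 1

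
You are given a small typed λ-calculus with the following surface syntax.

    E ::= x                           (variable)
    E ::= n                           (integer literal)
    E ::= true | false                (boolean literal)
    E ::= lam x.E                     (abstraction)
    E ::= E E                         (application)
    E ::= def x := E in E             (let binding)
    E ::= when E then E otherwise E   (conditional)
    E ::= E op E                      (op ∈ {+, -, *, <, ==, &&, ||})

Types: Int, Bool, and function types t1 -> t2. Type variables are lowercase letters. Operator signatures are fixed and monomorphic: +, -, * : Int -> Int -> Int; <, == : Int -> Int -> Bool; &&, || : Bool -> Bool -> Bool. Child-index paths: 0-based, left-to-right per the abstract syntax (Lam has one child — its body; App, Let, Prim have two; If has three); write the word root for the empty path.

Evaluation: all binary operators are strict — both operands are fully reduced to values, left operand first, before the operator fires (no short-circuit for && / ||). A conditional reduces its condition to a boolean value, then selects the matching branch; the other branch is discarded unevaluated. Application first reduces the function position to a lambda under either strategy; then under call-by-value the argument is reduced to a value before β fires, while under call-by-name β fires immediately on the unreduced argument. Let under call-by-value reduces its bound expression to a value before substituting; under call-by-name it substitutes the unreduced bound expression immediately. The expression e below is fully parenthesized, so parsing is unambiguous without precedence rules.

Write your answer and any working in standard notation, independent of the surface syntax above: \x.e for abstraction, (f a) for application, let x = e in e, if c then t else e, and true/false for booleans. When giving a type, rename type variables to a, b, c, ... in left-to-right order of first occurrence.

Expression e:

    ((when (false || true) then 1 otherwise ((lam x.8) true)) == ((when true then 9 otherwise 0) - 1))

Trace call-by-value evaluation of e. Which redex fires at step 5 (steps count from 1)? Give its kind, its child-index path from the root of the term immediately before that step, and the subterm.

Working:
step 0: ((if (false || true) then 1 else ((\x.8) true)) == ((if true then 9 else 0) - 1))
step 1: [delta@0.0] ((if true then 1 else ((\x.8) true)) == ((if true then 9 else 0) - 1))
step 2: [if@0] (1 == ((if true then 9 else 0) - 1))
step 3: [if@1.0] (1 == (9 - 1))
step 4: [delta@1] (1 == 8)
step 5: [delta@root] false

Answer: delta at root : (1 == 8)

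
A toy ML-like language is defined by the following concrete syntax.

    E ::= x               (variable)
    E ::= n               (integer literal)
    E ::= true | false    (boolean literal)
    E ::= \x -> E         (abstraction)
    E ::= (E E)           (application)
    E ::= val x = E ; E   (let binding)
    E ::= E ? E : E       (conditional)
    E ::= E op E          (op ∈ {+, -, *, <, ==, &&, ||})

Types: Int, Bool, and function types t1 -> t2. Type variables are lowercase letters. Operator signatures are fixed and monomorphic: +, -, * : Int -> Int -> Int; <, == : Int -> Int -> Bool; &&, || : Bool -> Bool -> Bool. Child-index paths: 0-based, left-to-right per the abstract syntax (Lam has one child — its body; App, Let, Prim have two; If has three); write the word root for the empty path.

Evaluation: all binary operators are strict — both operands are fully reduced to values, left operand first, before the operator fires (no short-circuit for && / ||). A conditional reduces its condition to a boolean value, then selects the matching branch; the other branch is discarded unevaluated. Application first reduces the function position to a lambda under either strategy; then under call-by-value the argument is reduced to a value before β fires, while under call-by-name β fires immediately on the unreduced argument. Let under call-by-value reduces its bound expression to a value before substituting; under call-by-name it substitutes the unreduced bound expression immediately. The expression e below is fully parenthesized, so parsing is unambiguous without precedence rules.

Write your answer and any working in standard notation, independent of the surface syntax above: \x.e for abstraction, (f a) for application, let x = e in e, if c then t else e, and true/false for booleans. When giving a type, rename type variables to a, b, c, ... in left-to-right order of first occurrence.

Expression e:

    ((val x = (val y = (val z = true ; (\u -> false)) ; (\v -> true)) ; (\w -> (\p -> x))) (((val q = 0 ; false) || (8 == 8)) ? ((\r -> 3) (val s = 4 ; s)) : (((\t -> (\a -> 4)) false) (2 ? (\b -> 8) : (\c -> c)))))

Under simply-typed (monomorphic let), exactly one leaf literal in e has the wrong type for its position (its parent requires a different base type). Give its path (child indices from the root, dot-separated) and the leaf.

Answer: 1.2.1.0 : 2

Working:
let z : Bool
\u._ : a -> Bool
let y : a -> Bool
\v._ : b -> Bool
let x : b -> Bool
x : b -> Bool
\p._ : d -> b -> Bool
\w._ : c -> d -> b -> Bool
let q : Int
  unify Bool ~ Bool
  unify Int ~ Int
  unify Int ~ Int
  unify Bool ~ Bool
  unify Bool ~ Bool
\r._ : e -> Int
let s : Int
s : Int
  unify e -> Int ~ Int -> f
  unify e ~ Int
  unify Int ~ f
_ _ : Int
\a._ : h -> Int
\t._ : g -> h -> Int
  unify g -> h -> Int ~ Bool -> i
  unify g ~ Bool
  unify h -> Int ~ i
_ _ : h -> Int
  unify Int ~ Bool
  FAIL: mismatch Int ~ Bool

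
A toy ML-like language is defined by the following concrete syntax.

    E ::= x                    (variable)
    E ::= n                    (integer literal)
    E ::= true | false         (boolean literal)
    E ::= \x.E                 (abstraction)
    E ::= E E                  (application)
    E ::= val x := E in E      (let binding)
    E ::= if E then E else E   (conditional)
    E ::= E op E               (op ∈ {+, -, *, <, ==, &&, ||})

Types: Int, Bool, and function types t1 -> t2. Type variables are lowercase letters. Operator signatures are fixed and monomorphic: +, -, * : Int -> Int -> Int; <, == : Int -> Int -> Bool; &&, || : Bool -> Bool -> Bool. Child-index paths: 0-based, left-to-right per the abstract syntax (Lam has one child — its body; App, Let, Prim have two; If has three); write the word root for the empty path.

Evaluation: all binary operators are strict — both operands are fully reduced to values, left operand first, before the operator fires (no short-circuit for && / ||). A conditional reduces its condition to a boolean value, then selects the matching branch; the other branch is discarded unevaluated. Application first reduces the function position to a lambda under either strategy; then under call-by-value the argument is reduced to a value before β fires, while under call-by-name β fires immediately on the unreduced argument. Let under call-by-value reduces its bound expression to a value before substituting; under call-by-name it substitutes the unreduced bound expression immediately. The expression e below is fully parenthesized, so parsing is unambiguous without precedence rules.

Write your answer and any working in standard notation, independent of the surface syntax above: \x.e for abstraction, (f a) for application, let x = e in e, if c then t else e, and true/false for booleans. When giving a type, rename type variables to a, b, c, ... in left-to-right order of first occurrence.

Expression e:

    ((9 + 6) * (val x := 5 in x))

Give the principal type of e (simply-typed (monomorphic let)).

Trace:
  unify Int ~ Int
  unify Int ~ Int
  unify Int ~ Int
let x : Int
x : Int
  unify Int ~ Int

Answer: Int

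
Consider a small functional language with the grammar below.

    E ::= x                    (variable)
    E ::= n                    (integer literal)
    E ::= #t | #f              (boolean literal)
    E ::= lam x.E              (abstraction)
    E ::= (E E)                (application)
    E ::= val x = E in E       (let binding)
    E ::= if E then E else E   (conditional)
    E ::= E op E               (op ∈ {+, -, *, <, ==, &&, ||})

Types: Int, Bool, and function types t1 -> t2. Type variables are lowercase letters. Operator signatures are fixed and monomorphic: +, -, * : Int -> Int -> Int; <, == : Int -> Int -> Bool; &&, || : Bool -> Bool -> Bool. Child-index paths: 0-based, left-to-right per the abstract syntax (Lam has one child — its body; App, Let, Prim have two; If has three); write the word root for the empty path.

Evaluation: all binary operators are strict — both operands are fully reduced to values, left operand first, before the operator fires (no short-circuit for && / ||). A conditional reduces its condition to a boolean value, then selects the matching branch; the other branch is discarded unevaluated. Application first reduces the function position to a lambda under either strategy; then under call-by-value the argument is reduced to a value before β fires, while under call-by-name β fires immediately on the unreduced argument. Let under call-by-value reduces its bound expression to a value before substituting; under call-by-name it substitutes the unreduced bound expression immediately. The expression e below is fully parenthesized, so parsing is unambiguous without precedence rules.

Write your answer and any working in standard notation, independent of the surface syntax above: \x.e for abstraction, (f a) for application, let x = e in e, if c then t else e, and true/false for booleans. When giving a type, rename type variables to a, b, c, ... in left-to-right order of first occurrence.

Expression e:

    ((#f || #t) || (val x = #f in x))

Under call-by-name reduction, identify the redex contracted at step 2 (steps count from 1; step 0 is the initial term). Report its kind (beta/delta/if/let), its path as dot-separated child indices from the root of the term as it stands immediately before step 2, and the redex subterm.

Answer: let at 1 : (let x = false in x)

Working:
step 0: ((false || true) || (let x = false in x))
step 1: [delta@0] (true || (let x = false in x))
step 2: [let@1] (true || false)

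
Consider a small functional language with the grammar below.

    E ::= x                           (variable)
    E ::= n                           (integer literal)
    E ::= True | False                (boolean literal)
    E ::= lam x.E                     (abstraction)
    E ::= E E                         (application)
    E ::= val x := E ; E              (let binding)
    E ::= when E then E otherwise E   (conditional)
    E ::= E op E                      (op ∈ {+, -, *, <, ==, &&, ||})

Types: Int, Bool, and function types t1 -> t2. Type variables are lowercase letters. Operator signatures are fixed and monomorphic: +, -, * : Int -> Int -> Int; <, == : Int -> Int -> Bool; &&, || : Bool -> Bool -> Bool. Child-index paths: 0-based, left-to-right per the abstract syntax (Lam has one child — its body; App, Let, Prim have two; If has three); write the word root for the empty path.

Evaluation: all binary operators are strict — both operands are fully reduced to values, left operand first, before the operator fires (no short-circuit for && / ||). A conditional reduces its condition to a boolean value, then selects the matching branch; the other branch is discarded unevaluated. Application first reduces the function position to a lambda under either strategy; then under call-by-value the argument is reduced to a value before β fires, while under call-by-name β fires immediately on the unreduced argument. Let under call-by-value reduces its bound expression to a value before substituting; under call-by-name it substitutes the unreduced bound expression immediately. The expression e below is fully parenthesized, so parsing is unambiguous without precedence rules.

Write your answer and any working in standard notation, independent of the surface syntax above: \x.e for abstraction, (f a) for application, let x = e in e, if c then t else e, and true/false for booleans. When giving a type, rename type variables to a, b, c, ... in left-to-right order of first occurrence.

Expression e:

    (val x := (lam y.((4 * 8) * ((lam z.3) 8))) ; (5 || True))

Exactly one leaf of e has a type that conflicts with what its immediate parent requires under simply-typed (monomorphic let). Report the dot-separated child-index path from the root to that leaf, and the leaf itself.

Derivation:
  unify Int ~ Int
  unify Int ~ Int
  unify Int ~ Int
\z._ : b -> Int
  unify b -> Int ~ Int -> c
  unify b ~ Int
  unify Int ~ c
_ _ : Int
  unify Int ~ Int
\y._ : a -> Int
let x : a -> Int
  unify Int ~ Bool
  FAIL: mismatch Int ~ Bool

Answer: 1.0 : 5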